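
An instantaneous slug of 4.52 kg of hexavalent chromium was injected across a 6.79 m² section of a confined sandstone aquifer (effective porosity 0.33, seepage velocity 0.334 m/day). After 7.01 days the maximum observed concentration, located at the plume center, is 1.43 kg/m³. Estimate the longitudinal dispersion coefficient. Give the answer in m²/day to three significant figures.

At the plume center C_max = M/(n_e·A·√(4πDt)), so D = M²/(4πt·(n_e·A·C_max)²).
n_e·A·C_max = 0.33 × 6.79 × 1.43 = 3.204 kg/m.
D = 4.52²/(4π × 7.01 × 3.204²) = 0.0226 m²/day.

0.0226 m²/day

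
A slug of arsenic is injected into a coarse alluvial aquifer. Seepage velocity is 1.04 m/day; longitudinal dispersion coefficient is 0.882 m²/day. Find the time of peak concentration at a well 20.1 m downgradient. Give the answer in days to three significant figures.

18.5 days

For the 1D instantaneous-source solution, setting ∂C/∂t = 0 at fixed x gives v²t² + 2Dt − x² = 0, so t = (√(D² + v²x²) − D)/v².
√(D² + v²x²) = √(0.882² + 1.04² × 20.1²) = 20.92; v² = 1.0816.
t = (20.92 − 0.882)/1.0816 = 18.5 days (vs. the pure-advection estimate x/v = 19.3 d).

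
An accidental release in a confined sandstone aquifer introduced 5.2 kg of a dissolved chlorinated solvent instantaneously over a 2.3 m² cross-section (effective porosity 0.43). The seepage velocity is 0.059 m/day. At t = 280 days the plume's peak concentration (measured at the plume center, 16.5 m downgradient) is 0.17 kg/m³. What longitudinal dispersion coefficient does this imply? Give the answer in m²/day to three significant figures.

At the plume center C_max = M/(n_e·A·√(4πDt)), so D = M²/(4πt·(n_e·A·C_max)²).
n_e·A·C_max = 0.43 × 2.3 × 0.17 = 0.1681 kg/m.
D = 5.2²/(4π × 280 × 0.1681²) = 0.272 m²/day.

0.272 m²/day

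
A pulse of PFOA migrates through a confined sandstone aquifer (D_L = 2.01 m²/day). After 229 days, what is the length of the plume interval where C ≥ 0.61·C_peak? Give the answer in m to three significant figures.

60.3 m

The plume is Gaussian with σ = √(2Dt) = √(2 × 2.01 × 229) = 30.34 m.
C/C_peak = exp(−Δx²/(2σ²)) = 0.61 ⇒ Δx = σ·√(−2 ln 0.61) = 30.34 × 0.9943 = 30.17 m.
Width = 2Δx = 60.3 m.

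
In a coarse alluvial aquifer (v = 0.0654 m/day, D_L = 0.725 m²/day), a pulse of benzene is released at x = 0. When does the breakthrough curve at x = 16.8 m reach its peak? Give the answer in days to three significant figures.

138 days

For the 1D instantaneous-source solution, setting ∂C/∂t = 0 at fixed x gives v²t² + 2Dt − x² = 0, so t = (√(D² + v²x²) − D)/v².
√(D² + v²x²) = √(0.725² + 0.0654² × 16.8²) = 1.316; v² = 0.00427716.
t = (1.316 − 0.725)/0.00427716 = 138 days (vs. the pure-advection estimate x/v = 257 d).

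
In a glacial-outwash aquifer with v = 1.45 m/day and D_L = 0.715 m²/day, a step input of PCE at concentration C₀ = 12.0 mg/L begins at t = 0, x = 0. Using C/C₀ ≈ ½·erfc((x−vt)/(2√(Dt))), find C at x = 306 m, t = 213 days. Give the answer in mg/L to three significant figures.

6.78 mg/L

For a continuous step input, C/C₀ ≈ ½·erfc((x−vt)/(2√(Dt))).
vt = 1.45 × 213 = 308.85 m and 2√(Dt) = 2√(0.715 × 213) = 24.68 m.
Argument (x−vt)/(2√(Dt)) = (306 − 308.85)/24.68 = -0.1155; ½·erfc(-0.1155) = 0.5649.
C = 12.0 × 0.5649 = 6.78 mg/L.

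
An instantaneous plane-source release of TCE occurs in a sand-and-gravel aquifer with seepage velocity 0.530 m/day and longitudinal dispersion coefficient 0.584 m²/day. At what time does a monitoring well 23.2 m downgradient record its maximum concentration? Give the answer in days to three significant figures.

41.7 days

For the 1D instantaneous-source solution, setting ∂C/∂t = 0 at fixed x gives v²t² + 2Dt − x² = 0, so t = (√(D² + v²x²) − D)/v².
√(D² + v²x²) = √(0.584² + 0.530² × 23.2²) = 12.31; v² = 0.2809.
t = (12.31 − 0.584)/0.2809 = 41.7 days (vs. the pure-advection estimate x/v = 43.8 d).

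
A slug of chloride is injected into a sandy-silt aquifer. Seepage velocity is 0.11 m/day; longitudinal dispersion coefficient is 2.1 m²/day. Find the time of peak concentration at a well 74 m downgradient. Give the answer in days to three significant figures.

521 days

For the 1D instantaneous-source solution, setting ∂C/∂t = 0 at fixed x gives v²t² + 2Dt − x² = 0, so t = (√(D² + v²x²) − D)/v².
√(D² + v²x²) = √(2.1² + 0.11² × 74²) = 8.407; v² = 0.0121.
t = (8.407 − 2.1)/0.0121 = 521 days (vs. the pure-advection estimate x/v = 673 d).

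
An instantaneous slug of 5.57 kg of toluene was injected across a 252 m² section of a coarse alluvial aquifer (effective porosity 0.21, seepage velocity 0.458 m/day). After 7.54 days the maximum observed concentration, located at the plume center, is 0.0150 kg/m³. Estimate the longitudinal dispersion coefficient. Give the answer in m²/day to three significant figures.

0.520 m²/day

At the plume center C_max = M/(n_e·A·√(4πDt)), so D = M²/(4πt·(n_e·A·C_max)²).
n_e·A·C_max = 0.21 × 252 × 0.0150 = 0.7938 kg/m.
D = 5.57²/(4π × 7.54 × 0.7938²) = 0.520 m²/day.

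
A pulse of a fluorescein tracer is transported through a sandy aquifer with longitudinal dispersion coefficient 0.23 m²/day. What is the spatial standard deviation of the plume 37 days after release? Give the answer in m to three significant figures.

Dispersive spreading gives a Gaussian with σ² = 2Dt; advection only shifts the center.
σ = √(2 × 0.23 × 37) = 4.13 m.

4.13 m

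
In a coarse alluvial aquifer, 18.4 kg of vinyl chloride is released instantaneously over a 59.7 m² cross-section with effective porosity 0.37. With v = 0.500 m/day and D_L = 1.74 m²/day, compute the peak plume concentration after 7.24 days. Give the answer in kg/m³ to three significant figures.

The peak of an instantaneous 1D plume sits at x = vt; there the Gaussian factor is 1 and C_max = M/(n_e·A·√(4πDt)), where n_e·A is the pore area the mass is dissolved in.
√(4πDt) = √(4π × 1.74 × 7.24) = 12.58 m, so C_max = 18.4/(0.37 × 59.7 × 12.58) = 0.0662 kg/m³.

0.0662 kg/m³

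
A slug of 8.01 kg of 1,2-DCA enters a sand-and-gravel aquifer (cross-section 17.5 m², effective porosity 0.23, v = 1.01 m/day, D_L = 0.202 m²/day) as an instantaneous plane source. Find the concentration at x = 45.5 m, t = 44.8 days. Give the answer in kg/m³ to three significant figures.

For an instantaneous plane source, C(x,t) = M/(n_e·A·√(4πDt)) · exp(−(x−vt)²/(4Dt)), with n_e·A the pore (flow) area.
Plume center vt = 1.01 × 44.8 = 45.248 m, so the well at 45.5 m is 0.252 m downgradient of the peak.
√(4πDt) = 10.66 m, giving peak height M/(n_e·A·√(4πDt)) = 8.01/(0.23 × 17.5 × 10.66) = 0.1867 kg/m³.
(x−vt)²/(4Dt) = (0.252)²/(4 × 0.202 × 44.8) = 0.001754; exp(−0.001754) = 0.9982.
C = 0.1867 × 0.9982 = 0.186 kg/m³.

0.186 kg/m³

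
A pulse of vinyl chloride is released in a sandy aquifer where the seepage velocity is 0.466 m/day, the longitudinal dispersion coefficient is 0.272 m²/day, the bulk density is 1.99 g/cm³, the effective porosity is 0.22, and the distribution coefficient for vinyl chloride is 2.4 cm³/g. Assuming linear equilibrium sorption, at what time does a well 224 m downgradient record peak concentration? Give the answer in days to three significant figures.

Retardation factor R = 1 + ρ_b·K_d/n = 1 + 1.99 × 2.4/0.22 = 22.71.
Sorption retards both mechanisms: v_R = v/R = 0.02052 m/day, D_R = D/R = 0.01198 m²/day.
Peak time from v_R²t² + 2D_R t − x² = 0: t = (√(D_R² + v_R²x²) − D_R)/v_R².
√(D_R² + v_R²x²) = √(0.01198² + 0.02052² × 224²) = 4.596; v_R² = 0.0004211.
t = (4.596 − 0.01198)/0.0004211 = 10900 days.

10900 days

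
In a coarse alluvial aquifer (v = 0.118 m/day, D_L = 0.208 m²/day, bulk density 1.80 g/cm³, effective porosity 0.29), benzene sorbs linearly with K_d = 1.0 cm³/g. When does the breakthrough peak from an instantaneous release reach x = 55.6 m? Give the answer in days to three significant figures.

3290 days

Retardation factor R = 1 + ρ_b·K_d/n = 1 + 1.80 × 1.0/0.29 = 7.207.
Sorption retards both mechanisms: v_R = v/R = 0.01637 m/day, D_R = D/R = 0.02886 m²/day.
Peak time from v_R²t² + 2D_R t − x² = 0: t = (√(D_R² + v_R²x²) − D_R)/v_R².
√(D_R² + v_R²x²) = √(0.02886² + 0.01637² × 55.6²) = 0.9106; v_R² = 0.0002680.
t = (0.9106 − 0.02886)/0.0002680 = 3290 days.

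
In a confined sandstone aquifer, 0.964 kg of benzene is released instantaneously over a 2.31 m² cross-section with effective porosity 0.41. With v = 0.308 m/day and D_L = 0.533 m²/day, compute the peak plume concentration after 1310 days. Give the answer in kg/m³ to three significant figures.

The peak of an instantaneous 1D plume sits at x = vt; there the Gaussian factor is 1 and C_max = M/(n_e·A·√(4πDt)), where n_e·A is the pore area the mass is dissolved in.
√(4πDt) = √(4π × 0.533 × 1310) = 93.67 m, so C_max = 0.964/(0.41 × 2.31 × 93.67) = 0.0109 kg/m³.

0.0109 kg/m³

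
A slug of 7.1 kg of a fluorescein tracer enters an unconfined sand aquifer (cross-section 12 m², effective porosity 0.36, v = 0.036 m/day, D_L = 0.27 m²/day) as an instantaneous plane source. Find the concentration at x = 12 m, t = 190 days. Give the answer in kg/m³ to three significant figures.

For an instantaneous plane source, C(x,t) = M/(n_e·A·√(4πDt)) · exp(−(x−vt)²/(4Dt)), with n_e·A the pore (flow) area.
Plume center vt = 0.036 × 190 = 6.84 m, so the well at 12 m is 5.16 m downgradient of the peak.
√(4πDt) = 25.39 m, giving peak height M/(n_e·A·√(4πDt)) = 7.1/(0.36 × 12 × 25.39) = 0.06473 kg/m³.
(x−vt)²/(4Dt) = (5.16)²/(4 × 0.27 × 190) = 0.1298; exp(−0.1298) = 0.8783.
C = 0.06473 × 0.8783 = 0.0569 kg/m³.

0.0569 kg/m³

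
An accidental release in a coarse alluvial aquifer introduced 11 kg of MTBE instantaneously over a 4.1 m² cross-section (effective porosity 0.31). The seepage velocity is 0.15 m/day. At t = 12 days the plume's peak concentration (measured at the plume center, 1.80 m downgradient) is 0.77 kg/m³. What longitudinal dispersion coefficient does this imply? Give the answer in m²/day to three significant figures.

At the plume center C_max = M/(n_e·A·√(4πDt)), so D = M²/(4πt·(n_e·A·C_max)²).
n_e·A·C_max = 0.31 × 4.1 × 0.77 = 0.9787 kg/m.
D = 11²/(4π × 12 × 0.9787²) = 0.838 m²/day.

0.838 m²/day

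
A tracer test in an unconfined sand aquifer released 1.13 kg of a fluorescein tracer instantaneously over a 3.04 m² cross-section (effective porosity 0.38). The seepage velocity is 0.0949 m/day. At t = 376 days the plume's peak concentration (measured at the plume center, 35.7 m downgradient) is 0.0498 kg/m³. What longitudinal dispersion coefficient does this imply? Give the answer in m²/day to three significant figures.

At the plume center C_max = M/(n_e·A·√(4πDt)), so D = M²/(4πt·(n_e·A·C_max)²).
n_e·A·C_max = 0.38 × 3.04 × 0.0498 = 0.05753 kg/m.
D = 1.13²/(4π × 376 × 0.05753²) = 0.0817 m²/day.

0.0817 m²/day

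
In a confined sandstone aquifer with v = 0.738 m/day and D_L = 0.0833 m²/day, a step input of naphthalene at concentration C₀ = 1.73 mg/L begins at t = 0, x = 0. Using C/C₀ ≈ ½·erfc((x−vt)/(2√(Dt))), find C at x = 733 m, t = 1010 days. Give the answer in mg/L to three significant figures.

For a continuous step input, C/C₀ ≈ ½·erfc((x−vt)/(2√(Dt))).
vt = 0.738 × 1010 = 745.38 m and 2√(Dt) = 2√(0.0833 × 1010) = 18.34 m.
Argument (x−vt)/(2√(Dt)) = (733 − 745.38)/18.34 = -0.6750; ½·erfc(-0.6750) = 0.8301.
C = 1.73 × 0.8301 = 1.44 mg/L.

1.44 mg/L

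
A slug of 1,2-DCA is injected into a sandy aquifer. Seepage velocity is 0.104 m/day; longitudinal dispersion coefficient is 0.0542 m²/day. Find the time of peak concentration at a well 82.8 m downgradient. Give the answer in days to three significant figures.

For the 1D instantaneous-source solution, setting ∂C/∂t = 0 at fixed x gives v²t² + 2Dt − x² = 0, so t = (√(D² + v²x²) − D)/v².
√(D² + v²x²) = √(0.0542² + 0.104² × 82.8²) = 8.611; v² = 0.010816.
t = (8.611 − 0.0542)/0.010816 = 791 days (vs. the pure-advection estimate x/v = 796 d).

791 days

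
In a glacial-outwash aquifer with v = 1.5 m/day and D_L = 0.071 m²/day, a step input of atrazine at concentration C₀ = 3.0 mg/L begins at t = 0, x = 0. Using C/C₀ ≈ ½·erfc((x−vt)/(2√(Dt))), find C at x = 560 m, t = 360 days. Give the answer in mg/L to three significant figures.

0.00773 mg/L

For a continuous step input, C/C₀ ≈ ½·erfc((x−vt)/(2√(Dt))).
vt = 1.5 × 360 = 540 m and 2√(Dt) = 2√(0.071 × 360) = 10.11 m.
Argument (x−vt)/(2√(Dt)) = (560 − 540)/10.11 = 1.978; ½·erfc(1.978) = 0.002576.
C = 3.0 × 0.002576 = 0.00773 mg/L.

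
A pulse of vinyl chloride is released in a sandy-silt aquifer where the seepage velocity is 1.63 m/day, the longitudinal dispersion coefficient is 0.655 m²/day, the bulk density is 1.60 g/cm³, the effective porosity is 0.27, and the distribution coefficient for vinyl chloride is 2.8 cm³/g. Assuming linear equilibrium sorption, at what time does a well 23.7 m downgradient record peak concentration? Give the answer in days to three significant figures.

251 days

Retardation factor R = 1 + ρ_b·K_d/n = 1 + 1.60 × 2.8/0.27 = 17.59.
Sorption retards both mechanisms: v_R = v/R = 0.09267 m/day, D_R = D/R = 0.03724 m²/day.
Peak time from v_R²t² + 2D_R t − x² = 0: t = (√(D_R² + v_R²x²) − D_R)/v_R².
√(D_R² + v_R²x²) = √(0.03724² + 0.09267² × 23.7²) = 2.197; v_R² = 0.008588.
t = (2.197 − 0.03724)/0.008588 = 251 days.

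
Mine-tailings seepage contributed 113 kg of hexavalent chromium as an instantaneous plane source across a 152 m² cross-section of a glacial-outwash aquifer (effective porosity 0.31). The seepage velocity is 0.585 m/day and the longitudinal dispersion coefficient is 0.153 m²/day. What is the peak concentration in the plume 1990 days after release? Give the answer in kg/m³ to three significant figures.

The peak of an instantaneous 1D plume sits at x = vt; there the Gaussian factor is 1 and C_max = M/(n_e·A·√(4πDt)), where n_e·A is the pore area the mass is dissolved in.
√(4πDt) = √(4π × 0.153 × 1990) = 61.86 m, so C_max = 113/(0.31 × 152 × 61.86) = 0.0388 kg/m³.

0.0388 kg/m³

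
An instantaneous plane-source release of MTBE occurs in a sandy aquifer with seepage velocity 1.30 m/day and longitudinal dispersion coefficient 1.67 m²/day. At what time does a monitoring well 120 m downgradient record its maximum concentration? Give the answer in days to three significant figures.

91.3 days

For the 1D instantaneous-source solution, setting ∂C/∂t = 0 at fixed x gives v²t² + 2Dt − x² = 0, so t = (√(D² + v²x²) − D)/v².
√(D² + v²x²) = √(1.67² + 1.30² × 120²) = 156.0; v² = 1.69.
t = (156.0 − 1.67)/1.69 = 91.3 days (vs. the pure-advection estimate x/v = 92.3 d).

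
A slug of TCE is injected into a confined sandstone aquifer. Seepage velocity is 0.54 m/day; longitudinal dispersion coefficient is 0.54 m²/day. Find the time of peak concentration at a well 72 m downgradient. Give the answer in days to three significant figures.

For the 1D instantaneous-source solution, setting ∂C/∂t = 0 at fixed x gives v²t² + 2Dt − x² = 0, so t = (√(D² + v²x²) − D)/v².
√(D² + v²x²) = √(0.54² + 0.54² × 72²) = 38.88; v² = 0.2916.
t = (38.88 − 0.54)/0.2916 = 131 days (vs. the pure-advection estimate x/v = 133 d).

131 days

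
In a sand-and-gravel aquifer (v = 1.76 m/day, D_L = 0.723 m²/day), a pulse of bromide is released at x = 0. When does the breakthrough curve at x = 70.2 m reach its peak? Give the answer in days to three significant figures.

39.7 days

For the 1D instantaneous-source solution, setting ∂C/∂t = 0 at fixed x gives v²t² + 2Dt − x² = 0, so t = (√(D² + v²x²) − D)/v².
√(D² + v²x²) = √(0.723² + 1.76² × 70.2²) = 123.6; v² = 3.0976.
t = (123.6 − 0.723)/3.0976 = 39.7 days (vs. the pure-advection estimate x/v = 39.9 d).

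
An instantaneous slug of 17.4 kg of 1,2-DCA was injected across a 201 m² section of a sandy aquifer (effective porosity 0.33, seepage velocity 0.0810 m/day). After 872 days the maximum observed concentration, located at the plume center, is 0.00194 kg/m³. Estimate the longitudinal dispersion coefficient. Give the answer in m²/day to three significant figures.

At the plume center C_max = M/(n_e·A·√(4πDt)), so D = M²/(4πt·(n_e·A·C_max)²).
n_e·A·C_max = 0.33 × 201 × 0.00194 = 0.1287 kg/m.
D = 17.4²/(4π × 872 × 0.1287²) = 1.67 m²/day.

1.67 m²/day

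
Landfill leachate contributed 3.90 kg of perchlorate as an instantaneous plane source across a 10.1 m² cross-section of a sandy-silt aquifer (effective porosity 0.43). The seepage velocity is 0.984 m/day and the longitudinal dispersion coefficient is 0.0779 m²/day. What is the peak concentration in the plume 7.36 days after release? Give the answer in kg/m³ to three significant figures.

The peak of an instantaneous 1D plume sits at x = vt; there the Gaussian factor is 1 and C_max = M/(n_e·A·√(4πDt)), where n_e·A is the pore area the mass is dissolved in.
√(4πDt) = √(4π × 0.0779 × 7.36) = 2.684 m, so C_max = 3.90/(0.43 × 10.1 × 2.684) = 0.335 kg/m³.

0.335 kg/m³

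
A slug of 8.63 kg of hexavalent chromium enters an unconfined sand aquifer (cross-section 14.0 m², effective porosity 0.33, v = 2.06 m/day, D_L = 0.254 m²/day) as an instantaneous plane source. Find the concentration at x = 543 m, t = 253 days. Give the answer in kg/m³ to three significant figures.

0.0103 kg/m³

For an instantaneous plane source, C(x,t) = M/(n_e·A·√(4πDt)) · exp(−(x−vt)²/(4Dt)), with n_e·A the pore (flow) area.
Plume center vt = 2.06 × 253 = 521.18 m, so the well at 543 m is 21.82 m downgradient of the peak.
√(4πDt) = 28.42 m, giving peak height M/(n_e·A·√(4πDt)) = 8.63/(0.33 × 14.0 × 28.42) = 0.06573 kg/m³.
(x−vt)²/(4Dt) = (21.82)²/(4 × 0.254 × 253) = 1.852; exp(−1.852) = 0.1569.
C = 0.06573 × 0.1569 = 0.0103 kg/m³.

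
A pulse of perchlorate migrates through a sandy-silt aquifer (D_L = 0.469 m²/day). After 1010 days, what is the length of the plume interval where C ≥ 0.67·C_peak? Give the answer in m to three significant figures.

55.1 m

The plume is Gaussian with σ = √(2Dt) = √(2 × 0.469 × 1010) = 30.78 m.
C/C_peak = exp(−Δx²/(2σ²)) = 0.67 ⇒ Δx = σ·√(−2 ln 0.67) = 30.78 × 0.8950 = 27.55 m.
Width = 2Δx = 55.1 m.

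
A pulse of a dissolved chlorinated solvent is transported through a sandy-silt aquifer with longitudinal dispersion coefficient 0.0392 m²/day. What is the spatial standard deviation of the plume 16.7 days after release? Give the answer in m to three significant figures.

Dispersive spreading gives a Gaussian with σ² = 2Dt; advection only shifts the center.
σ = √(2 × 0.0392 × 16.7) = 1.14 m.

1.14 m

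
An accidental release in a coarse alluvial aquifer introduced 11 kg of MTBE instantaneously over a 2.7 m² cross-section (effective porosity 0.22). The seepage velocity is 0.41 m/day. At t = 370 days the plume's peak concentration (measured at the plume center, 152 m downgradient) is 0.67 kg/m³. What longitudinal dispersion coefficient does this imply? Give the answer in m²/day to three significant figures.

At the plume center C_max = M/(n_e·A·√(4πDt)), so D = M²/(4πt·(n_e·A·C_max)²).
n_e·A·C_max = 0.22 × 2.7 × 0.67 = 0.3980 kg/m.
D = 11²/(4π × 370 × 0.3980²) = 0.164 m²/day.

0.164 m²/day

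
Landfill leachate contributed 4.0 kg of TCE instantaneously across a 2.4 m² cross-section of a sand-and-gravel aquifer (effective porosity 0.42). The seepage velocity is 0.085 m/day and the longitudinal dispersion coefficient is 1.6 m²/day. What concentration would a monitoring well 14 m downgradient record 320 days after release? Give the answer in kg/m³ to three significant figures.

0.0454 kg/m³

For an instantaneous plane source, C(x,t) = M/(n_e·A·√(4πDt)) · exp(−(x−vt)²/(4Dt)), with n_e·A the pore (flow) area.
Plume center vt = 0.085 × 320 = 27.2 m, so the well at 14 m is 13.2 m upgradient of the peak.
√(4πDt) = 80.21 m, giving peak height M/(n_e·A·√(4πDt)) = 4.0/(0.42 × 2.4 × 80.21) = 0.04947 kg/m³.
(x−vt)²/(4Dt) = (-13.2)²/(4 × 1.6 × 320) = 0.08508; exp(−0.08508) = 0.9184.
C = 0.04947 × 0.9184 = 0.0454 kg/m³.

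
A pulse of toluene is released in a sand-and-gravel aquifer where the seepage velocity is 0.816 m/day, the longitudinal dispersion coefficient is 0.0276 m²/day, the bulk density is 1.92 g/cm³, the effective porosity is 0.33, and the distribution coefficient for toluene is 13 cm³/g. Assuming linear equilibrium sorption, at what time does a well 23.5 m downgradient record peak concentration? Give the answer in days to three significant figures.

Retardation factor R = 1 + ρ_b·K_d/n = 1 + 1.92 × 13/0.33 = 76.64.
Sorption retards both mechanisms: v_R = v/R = 0.01065 m/day, D_R = D/R = 0.0003601 m²/day.
Peak time from v_R²t² + 2D_R t − x² = 0: t = (√(D_R² + v_R²x²) − D_R)/v_R².
√(D_R² + v_R²x²) = √(0.0003601² + 0.01065² × 23.5²) = 0.2503; v_R² = 0.0001134.
t = (0.2503 − 0.0003601)/0.0001134 = 2200 days.

2200 days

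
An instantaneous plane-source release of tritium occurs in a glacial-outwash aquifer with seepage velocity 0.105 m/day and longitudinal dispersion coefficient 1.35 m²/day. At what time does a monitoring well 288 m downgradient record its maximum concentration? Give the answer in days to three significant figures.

2620 days

For the 1D instantaneous-source solution, setting ∂C/∂t = 0 at fixed x gives v²t² + 2Dt − x² = 0, so t = (√(D² + v²x²) − D)/v².
√(D² + v²x²) = √(1.35² + 0.105² × 288²) = 30.27; v² = 0.011025.
t = (30.27 − 1.35)/0.011025 = 2620 days (vs. the pure-advection estimate x/v = 2740 d).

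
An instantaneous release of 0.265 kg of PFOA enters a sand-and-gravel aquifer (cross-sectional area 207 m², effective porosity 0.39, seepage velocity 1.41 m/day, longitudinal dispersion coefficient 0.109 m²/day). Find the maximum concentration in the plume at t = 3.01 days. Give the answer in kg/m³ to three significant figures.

The peak of an instantaneous 1D plume sits at x = vt; there the Gaussian factor is 1 and C_max = M/(n_e·A·√(4πDt)), where n_e·A is the pore area the mass is dissolved in.
√(4πDt) = √(4π × 0.109 × 3.01) = 2.030 m, so C_max = 0.265/(0.39 × 207 × 2.030) = 0.00162 kg/m³.

0.00162 kg/m³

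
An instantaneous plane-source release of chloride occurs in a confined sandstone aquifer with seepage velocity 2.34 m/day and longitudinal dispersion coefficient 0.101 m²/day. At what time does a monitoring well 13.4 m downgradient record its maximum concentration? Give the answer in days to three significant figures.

5.71 days

For the 1D instantaneous-source solution, setting ∂C/∂t = 0 at fixed x gives v²t² + 2Dt − x² = 0, so t = (√(D² + v²x²) − D)/v².
√(D² + v²x²) = √(0.101² + 2.34² × 13.4²) = 31.36; v² = 5.4756.
t = (31.36 − 0.101)/5.4756 = 5.71 days (vs. the pure-advection estimate x/v = 5.73 d).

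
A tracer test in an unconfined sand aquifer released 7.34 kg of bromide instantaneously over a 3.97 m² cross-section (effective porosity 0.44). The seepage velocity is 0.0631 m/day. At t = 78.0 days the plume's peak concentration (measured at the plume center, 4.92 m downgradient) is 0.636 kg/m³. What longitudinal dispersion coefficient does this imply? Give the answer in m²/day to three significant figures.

At the plume center C_max = M/(n_e·A·√(4πDt)), so D = M²/(4πt·(n_e·A·C_max)²).
n_e·A·C_max = 0.44 × 3.97 × 0.636 = 1.111 kg/m.
D = 7.34²/(4π × 78.0 × 1.111²) = 0.0445 m²/day.

0.0445 m²/day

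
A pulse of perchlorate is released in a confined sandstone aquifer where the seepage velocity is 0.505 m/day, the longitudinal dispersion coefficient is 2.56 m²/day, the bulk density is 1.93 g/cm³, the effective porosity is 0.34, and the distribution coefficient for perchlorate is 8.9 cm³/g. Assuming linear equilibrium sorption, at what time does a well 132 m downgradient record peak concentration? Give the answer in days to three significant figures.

Retardation factor R = 1 + ρ_b·K_d/n = 1 + 1.93 × 8.9/0.34 = 51.52.
Sorption retards both mechanisms: v_R = v/R = 0.009802 m/day, D_R = D/R = 0.04969 m²/day.
Peak time from v_R²t² + 2D_R t − x² = 0: t = (√(D_R² + v_R²x²) − D_R)/v_R².
√(D_R² + v_R²x²) = √(0.04969² + 0.009802² × 132²) = 1.295; v_R² = 9.608e-05.
t = (1.295 − 0.04969)/9.608e-05 = 13000 days.

13000 days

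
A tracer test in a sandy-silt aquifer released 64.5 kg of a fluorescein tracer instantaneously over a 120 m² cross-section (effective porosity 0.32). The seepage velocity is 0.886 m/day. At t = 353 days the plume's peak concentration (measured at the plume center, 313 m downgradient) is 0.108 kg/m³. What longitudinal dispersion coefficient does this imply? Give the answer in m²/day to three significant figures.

At the plume center C_max = M/(n_e·A·√(4πDt)), so D = M²/(4πt·(n_e·A·C_max)²).
n_e·A·C_max = 0.32 × 120 × 0.108 = 4.147 kg/m.
D = 64.5²/(4π × 353 × 4.147²) = 0.0545 m²/day.

0.0545 m²/day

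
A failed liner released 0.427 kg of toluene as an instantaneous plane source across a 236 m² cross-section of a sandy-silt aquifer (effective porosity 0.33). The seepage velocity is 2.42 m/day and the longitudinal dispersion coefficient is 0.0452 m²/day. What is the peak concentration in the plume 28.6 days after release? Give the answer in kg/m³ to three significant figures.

0.00136 kg/m³

The peak of an instantaneous 1D plume sits at x = vt; there the Gaussian factor is 1 and C_max = M/(n_e·A·√(4πDt)), where n_e·A is the pore area the mass is dissolved in.
√(4πDt) = √(4π × 0.0452 × 28.6) = 4.030 m, so C_max = 0.427/(0.33 × 236 × 4.030) = 0.00136 kg/m³.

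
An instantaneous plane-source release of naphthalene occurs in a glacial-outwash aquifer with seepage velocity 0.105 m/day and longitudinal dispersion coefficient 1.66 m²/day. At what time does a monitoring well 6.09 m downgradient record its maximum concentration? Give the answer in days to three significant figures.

10.8 days

For the 1D instantaneous-source solution, setting ∂C/∂t = 0 at fixed x gives v²t² + 2Dt − x² = 0, so t = (√(D² + v²x²) − D)/v².
√(D² + v²x²) = √(1.66² + 0.105² × 6.09²) = 1.779; v² = 0.011025.
t = (1.779 − 1.66)/0.011025 = 10.8 days (vs. the pure-advection estimate x/v = 58.0 d).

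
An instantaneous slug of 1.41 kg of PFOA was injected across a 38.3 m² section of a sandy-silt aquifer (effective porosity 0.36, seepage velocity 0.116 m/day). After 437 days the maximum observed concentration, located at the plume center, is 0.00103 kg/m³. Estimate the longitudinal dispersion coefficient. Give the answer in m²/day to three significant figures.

1.80 m²/day

At the plume center C_max = M/(n_e·A·√(4πDt)), so D = M²/(4πt·(n_e·A·C_max)²).
n_e·A·C_max = 0.36 × 38.3 × 0.00103 = 0.01420 kg/m.
D = 1.41²/(4π × 437 × 0.01420²) = 1.80 m²/day.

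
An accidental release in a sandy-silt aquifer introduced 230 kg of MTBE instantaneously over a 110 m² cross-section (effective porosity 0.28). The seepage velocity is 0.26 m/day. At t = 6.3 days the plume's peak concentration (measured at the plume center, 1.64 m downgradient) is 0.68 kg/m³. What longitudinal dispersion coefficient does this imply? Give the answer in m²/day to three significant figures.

1.52 m²/day

At the plume center C_max = M/(n_e·A·√(4πDt)), so D = M²/(4πt·(n_e·A·C_max)²).
n_e·A·C_max = 0.28 × 110 × 0.68 = 20.94 kg/m.
D = 230²/(4π × 6.3 × 20.94²) = 1.52 m²/day.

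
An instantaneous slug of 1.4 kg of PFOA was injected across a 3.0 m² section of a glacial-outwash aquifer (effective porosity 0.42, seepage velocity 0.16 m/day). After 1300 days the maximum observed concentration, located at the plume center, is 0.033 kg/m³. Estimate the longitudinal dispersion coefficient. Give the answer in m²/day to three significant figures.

At the plume center C_max = M/(n_e·A·√(4πDt)), so D = M²/(4πt·(n_e·A·C_max)²).
n_e·A·C_max = 0.42 × 3.0 × 0.033 = 0.04158 kg/m.
D = 1.4²/(4π × 1300 × 0.04158²) = 0.0694 m²/day.

0.0694 m²/day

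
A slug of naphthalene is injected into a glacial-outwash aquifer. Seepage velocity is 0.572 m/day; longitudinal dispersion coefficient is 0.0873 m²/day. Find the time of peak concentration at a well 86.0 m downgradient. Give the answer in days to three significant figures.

150 days

For the 1D instantaneous-source solution, setting ∂C/∂t = 0 at fixed x gives v²t² + 2Dt − x² = 0, so t = (√(D² + v²x²) − D)/v².
√(D² + v²x²) = √(0.0873² + 0.572² × 86.0²) = 49.19; v² = 0.327184.
t = (49.19 − 0.0873)/0.327184 = 150 days (vs. the pure-advection estimate x/v = 150 d).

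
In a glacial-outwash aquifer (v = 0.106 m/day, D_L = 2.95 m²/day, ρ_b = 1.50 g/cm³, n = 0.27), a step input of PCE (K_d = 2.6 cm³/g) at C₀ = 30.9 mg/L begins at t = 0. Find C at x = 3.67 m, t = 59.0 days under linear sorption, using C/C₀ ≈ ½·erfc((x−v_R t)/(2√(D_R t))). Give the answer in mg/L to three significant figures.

Retardation factor R = 1 + ρ_b·K_d/n = 1 + 1.50 × 2.6/0.27 = 15.44.
Sorption retards both mechanisms: v_R = v/R = 0.006865 m/day, D_R = D/R = 0.1911 m²/day.
v_R·t = 0.006865 × 59.0 = 0.405035 m; 2√(D_R t) = 6.716 m; argument = (3.67 − 0.405035)/6.716 = 0.4861.
C = C₀ × ½·erfc(0.4861) = 30.9 × 0.2459 = 7.60 mg/L.

7.60 mg/L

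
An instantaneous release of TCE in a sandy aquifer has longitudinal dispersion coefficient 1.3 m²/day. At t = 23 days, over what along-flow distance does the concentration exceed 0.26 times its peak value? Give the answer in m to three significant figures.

25.4 m

The plume is Gaussian with σ = √(2Dt) = √(2 × 1.3 × 23) = 7.733 m.
C/C_peak = exp(−Δx²/(2σ²)) = 0.26 ⇒ Δx = σ·√(−2 ln 0.26) = 7.733 × 1.641 = 12.69 m.
Width = 2Δx = 25.4 m.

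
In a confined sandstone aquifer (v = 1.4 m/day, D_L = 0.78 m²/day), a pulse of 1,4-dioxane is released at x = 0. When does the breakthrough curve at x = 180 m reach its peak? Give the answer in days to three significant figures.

128 days

For the 1D instantaneous-source solution, setting ∂C/∂t = 0 at fixed x gives v²t² + 2Dt − x² = 0, so t = (√(D² + v²x²) − D)/v².
√(D² + v²x²) = √(0.78² + 1.4² × 180²) = 252.0; v² = 1.96.
t = (252.0 − 0.78)/1.96 = 128 days (vs. the pure-advection estimate x/v = 129 d).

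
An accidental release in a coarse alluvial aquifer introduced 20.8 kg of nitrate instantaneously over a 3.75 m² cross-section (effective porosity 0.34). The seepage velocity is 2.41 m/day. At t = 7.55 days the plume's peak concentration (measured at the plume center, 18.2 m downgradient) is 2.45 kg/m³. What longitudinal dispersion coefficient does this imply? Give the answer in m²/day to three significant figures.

0.467 m²/day

At the plume center C_max = M/(n_e·A·√(4πDt)), so D = M²/(4πt·(n_e·A·C_max)²).
n_e·A·C_max = 0.34 × 3.75 × 2.45 = 3.124 kg/m.
D = 20.8²/(4π × 7.55 × 3.124²) = 0.467 m²/day.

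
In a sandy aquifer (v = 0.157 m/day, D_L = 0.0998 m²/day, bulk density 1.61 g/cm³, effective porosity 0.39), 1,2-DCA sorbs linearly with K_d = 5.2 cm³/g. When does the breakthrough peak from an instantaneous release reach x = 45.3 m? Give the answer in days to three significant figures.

6390 days

Retardation factor R = 1 + ρ_b·K_d/n = 1 + 1.61 × 5.2/0.39 = 22.47.
Sorption retards both mechanisms: v_R = v/R = 0.006987 m/day, D_R = D/R = 0.004441 m²/day.
Peak time from v_R²t² + 2D_R t − x² = 0: t = (√(D_R² + v_R²x²) − D_R)/v_R².
√(D_R² + v_R²x²) = √(0.004441² + 0.006987² × 45.3²) = 0.3165; v_R² = 4.882e-05.
t = (0.3165 − 0.004441)/4.882e-05 = 6390 days.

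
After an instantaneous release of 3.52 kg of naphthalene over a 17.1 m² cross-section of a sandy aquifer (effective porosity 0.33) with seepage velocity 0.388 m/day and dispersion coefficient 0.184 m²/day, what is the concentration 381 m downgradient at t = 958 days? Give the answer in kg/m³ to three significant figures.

0.0117 kg/m³

For an instantaneous plane source, C(x,t) = M/(n_e·A·√(4πDt)) · exp(−(x−vt)²/(4Dt)), with n_e·A the pore (flow) area.
Plume center vt = 0.388 × 958 = 371.704 m, so the well at 381 m is 9.296 m downgradient of the peak.
√(4πDt) = 47.06 m, giving peak height M/(n_e·A·√(4πDt)) = 3.52/(0.33 × 17.1 × 47.06) = 0.01326 kg/m³.
(x−vt)²/(4Dt) = (9.296)²/(4 × 0.184 × 958) = 0.1226; exp(−0.1226) = 0.8846.
C = 0.01326 × 0.8846 = 0.0117 kg/m³.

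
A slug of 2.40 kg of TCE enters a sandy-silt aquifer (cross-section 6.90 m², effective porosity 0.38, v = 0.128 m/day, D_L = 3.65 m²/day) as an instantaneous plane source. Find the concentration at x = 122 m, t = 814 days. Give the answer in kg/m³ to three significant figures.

For an instantaneous plane source, C(x,t) = M/(n_e·A·√(4πDt)) · exp(−(x−vt)²/(4Dt)), with n_e·A the pore (flow) area.
Plume center vt = 0.128 × 814 = 104.192 m, so the well at 122 m is 17.808 m downgradient of the peak.
√(4πDt) = 193.2 m, giving peak height M/(n_e·A·√(4πDt)) = 2.40/(0.38 × 6.90 × 193.2) = 0.004738 kg/m³.
(x−vt)²/(4Dt) = (17.808)²/(4 × 3.65 × 814) = 0.02668; exp(−0.02668) = 0.9737.
C = 0.004738 × 0.9737 = 0.00461 kg/m³.

0.00461 kg/m³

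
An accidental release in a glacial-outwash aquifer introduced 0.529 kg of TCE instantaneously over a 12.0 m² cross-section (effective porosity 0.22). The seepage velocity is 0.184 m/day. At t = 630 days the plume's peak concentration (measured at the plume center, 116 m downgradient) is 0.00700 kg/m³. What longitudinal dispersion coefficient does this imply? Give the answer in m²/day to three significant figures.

0.104 m²/day

At the plume center C_max = M/(n_e·A·√(4πDt)), so D = M²/(4πt·(n_e·A·C_max)²).
n_e·A·C_max = 0.22 × 12.0 × 0.00700 = 0.01848 kg/m.
D = 0.529²/(4π × 630 × 0.01848²) = 0.104 m²/day.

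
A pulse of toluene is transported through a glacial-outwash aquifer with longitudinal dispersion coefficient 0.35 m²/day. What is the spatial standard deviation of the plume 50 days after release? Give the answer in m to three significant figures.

Dispersive spreading gives a Gaussian with σ² = 2Dt; advection only shifts the center.
σ = √(2 × 0.35 × 50) = 5.92 m.

5.92 m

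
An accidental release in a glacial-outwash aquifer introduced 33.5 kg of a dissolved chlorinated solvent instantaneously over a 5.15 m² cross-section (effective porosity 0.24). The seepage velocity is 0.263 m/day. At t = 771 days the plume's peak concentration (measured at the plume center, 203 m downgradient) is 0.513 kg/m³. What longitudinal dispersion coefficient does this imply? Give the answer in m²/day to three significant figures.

At the plume center C_max = M/(n_e·A·√(4πDt)), so D = M²/(4πt·(n_e·A·C_max)²).
n_e·A·C_max = 0.24 × 5.15 × 0.513 = 0.6341 kg/m.
D = 33.5²/(4π × 771 × 0.6341²) = 0.288 m²/day.

0.288 m²/day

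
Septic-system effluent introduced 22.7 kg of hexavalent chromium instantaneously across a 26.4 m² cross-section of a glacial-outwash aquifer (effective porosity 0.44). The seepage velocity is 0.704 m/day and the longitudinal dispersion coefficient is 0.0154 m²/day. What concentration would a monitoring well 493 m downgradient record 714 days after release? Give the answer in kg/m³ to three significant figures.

0.0200 kg/m³

For an instantaneous plane source, C(x,t) = M/(n_e·A·√(4πDt)) · exp(−(x−vt)²/(4Dt)), with n_e·A the pore (flow) area.
Plume center vt = 0.704 × 714 = 502.656 m, so the well at 493 m is 9.656 m upgradient of the peak.
√(4πDt) = 11.75 m, giving peak height M/(n_e·A·√(4πDt)) = 22.7/(0.44 × 26.4 × 11.75) = 0.1663 kg/m³.
(x−vt)²/(4Dt) = (-9.656)²/(4 × 0.0154 × 714) = 2.120; exp(−2.120) = 0.1200.
C = 0.1663 × 0.1200 = 0.0200 kg/m³.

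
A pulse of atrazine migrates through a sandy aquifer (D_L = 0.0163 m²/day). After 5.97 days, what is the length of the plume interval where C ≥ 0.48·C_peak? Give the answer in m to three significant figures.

The plume is Gaussian with σ = √(2Dt) = √(2 × 0.0163 × 5.97) = 0.4412 m.
C/C_peak = exp(−Δx²/(2σ²)) = 0.48 ⇒ Δx = σ·√(−2 ln 0.48) = 0.4412 × 1.212 = 0.5347 m.
Width = 2Δx = 1.07 m.

1.07 m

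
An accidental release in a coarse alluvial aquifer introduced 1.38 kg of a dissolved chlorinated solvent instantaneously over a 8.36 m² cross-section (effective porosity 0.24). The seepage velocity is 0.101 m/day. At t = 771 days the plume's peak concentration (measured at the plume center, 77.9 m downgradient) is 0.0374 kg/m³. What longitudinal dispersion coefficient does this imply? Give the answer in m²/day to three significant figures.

At the plume center C_max = M/(n_e·A·√(4πDt)), so D = M²/(4πt·(n_e·A·C_max)²).
n_e·A·C_max = 0.24 × 8.36 × 0.0374 = 0.07504 kg/m.
D = 1.38²/(4π × 771 × 0.07504²) = 0.0349 m²/day.

0.0349 m²/day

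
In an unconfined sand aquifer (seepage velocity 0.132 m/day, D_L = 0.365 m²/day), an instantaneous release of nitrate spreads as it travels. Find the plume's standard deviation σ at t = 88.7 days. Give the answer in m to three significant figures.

Dispersive spreading gives a Gaussian with σ² = 2Dt; advection only shifts the center.
σ = √(2 × 0.365 × 88.7) = 8.05 m.

8.05 m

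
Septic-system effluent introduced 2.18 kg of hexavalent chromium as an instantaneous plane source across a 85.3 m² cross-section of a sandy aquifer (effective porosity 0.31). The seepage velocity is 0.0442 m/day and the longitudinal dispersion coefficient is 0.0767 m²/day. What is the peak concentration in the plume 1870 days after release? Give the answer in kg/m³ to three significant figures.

The peak of an instantaneous 1D plume sits at x = vt; there the Gaussian factor is 1 and C_max = M/(n_e·A·√(4πDt)), where n_e·A is the pore area the mass is dissolved in.
√(4πDt) = √(4π × 0.0767 × 1870) = 42.45 m, so C_max = 2.18/(0.31 × 85.3 × 42.45) = 0.00194 kg/m³.

0.00194 kg/m³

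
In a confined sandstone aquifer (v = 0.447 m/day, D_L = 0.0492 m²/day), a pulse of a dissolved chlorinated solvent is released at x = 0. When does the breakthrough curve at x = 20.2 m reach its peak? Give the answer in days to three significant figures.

For the 1D instantaneous-source solution, setting ∂C/∂t = 0 at fixed x gives v²t² + 2Dt − x² = 0, so t = (√(D² + v²x²) − D)/v².
√(D² + v²x²) = √(0.0492² + 0.447² × 20.2²) = 9.030; v² = 0.199809.
t = (9.030 − 0.0492)/0.199809 = 44.9 days (vs. the pure-advection estimate x/v = 45.2 d).

44.9 days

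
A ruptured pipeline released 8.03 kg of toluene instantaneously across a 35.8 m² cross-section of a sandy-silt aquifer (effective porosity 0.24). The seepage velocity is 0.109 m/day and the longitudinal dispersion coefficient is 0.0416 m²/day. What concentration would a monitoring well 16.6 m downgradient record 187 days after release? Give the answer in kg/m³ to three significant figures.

For an instantaneous plane source, C(x,t) = M/(n_e·A·√(4πDt)) · exp(−(x−vt)²/(4Dt)), with n_e·A the pore (flow) area.
Plume center vt = 0.109 × 187 = 20.383 m, so the well at 16.6 m is 3.783 m upgradient of the peak.
√(4πDt) = 9.887 m, giving peak height M/(n_e·A·√(4πDt)) = 8.03/(0.24 × 35.8 × 9.887) = 0.09453 kg/m³.
(x−vt)²/(4Dt) = (-3.783)²/(4 × 0.0416 × 187) = 0.4599; exp(−0.4599) = 0.6313.
C = 0.09453 × 0.6313 = 0.0597 kg/m³.

0.0597 kg/m³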